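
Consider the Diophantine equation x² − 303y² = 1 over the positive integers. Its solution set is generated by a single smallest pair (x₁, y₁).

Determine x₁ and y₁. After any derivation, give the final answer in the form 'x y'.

d=303: √d = [17; 2,2,5,2,2,34] (ℓ=6, even), read p_5/q_5
step 0: (17, 1)  from 17·(1,0) + (0,1)
…
step 2: (87, 5)  from 2·(35,2) + (17,1)
…
step 4: (1027, 59)  from 2·(470,27) + (87,5)
step 5: (2524, 145)  from 2·(1027,59) + (470,27)
fundamental: x₁=2524, y₁=145  (since 6370576 − 303·21025 = 1)

2524 145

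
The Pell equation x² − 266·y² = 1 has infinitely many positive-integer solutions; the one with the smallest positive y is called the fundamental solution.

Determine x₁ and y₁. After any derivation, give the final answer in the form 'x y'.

685 42

√266 → a₀=16, period (3,4,3,32); ℓ=4 even so k=3
step 0: (16, 1)  from 16·(1,0) + (0,1)
…
step 2: (212, 13)  from 4·(49,3) + (16,1)
step 3: (685, 42)  from 3·(212,13) + (49,3)
→ (685, 42).  Check: 685²=469225, 266·42²=469224, difference 1.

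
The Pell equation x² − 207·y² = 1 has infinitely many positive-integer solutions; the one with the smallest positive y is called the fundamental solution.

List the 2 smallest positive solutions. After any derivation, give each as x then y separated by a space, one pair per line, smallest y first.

1151 80
2649601 184160

√207 = [14; 2,1,1,2,1,1,2,28, …], period ℓ=8 (even) → k=7
step 0: (14, 1)  from 14·(1,0) + (0,1)
…
step 6: (446, 31)  from 1·(259,18) + (187,13)
step 7: (1151, 80)  from 2·(446,31) + (259,18)
fundamental: x₁=1151, y₁=80  (since 1324801 − 207·6400 = 1)
(1151+80√207)^2 = 2649601 + 184160√207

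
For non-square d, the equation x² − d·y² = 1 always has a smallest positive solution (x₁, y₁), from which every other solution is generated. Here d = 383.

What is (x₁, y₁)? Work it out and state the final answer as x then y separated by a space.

d=383: √d = [19; 1,1,3,19,3,1,1,38] (ℓ=8, even), read p_7/q_7
i=0: a=19 ⇒ p=19, q=1
…
i=2: a=1 ⇒ p=39, q=2
…
i=6: a=1 ⇒ p=10705, q=547
i=7: a=1 ⇒ p=18768, q=959
(x₁, y₁) = (18768, 959);  18768² − 383·959² = 1 ✓

18768 959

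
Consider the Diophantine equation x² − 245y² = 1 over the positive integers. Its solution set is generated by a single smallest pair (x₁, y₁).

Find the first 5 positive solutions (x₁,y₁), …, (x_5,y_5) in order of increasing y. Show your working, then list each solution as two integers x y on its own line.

√245 → a₀=15, period (1,1,1,7,6,7,1,1,1,30); ℓ=10 even so k=9
a_0=15:  p_0=15·1+0=15,  q_0=15·0+1=1
a_1=1:  p_1=1·15+1=16,  q_1=1·1+0=1
…
a_3=1:  p_3=1·31+16=47,  q_3=1·2+1=3
a_4=7:  p_4=7·47+31=360,  q_4=7·3+2=23
…
a_7=1:  p_7=1·15809+2207=18016,  q_7=1·1010+141=1151
a_8=1:  p_8=1·18016+15809=33825,  q_8=1·1151+1010=2161
a_9=1:  p_9=1·33825+18016=51841,  q_9=1·2161+1151=3312
fundamental: x₁=51841, y₁=3312  (since 2687489281 − 245·10969344 = 1)
(51841+3312√245)^2 = 5374978561 + 343394784√245
(51841+3312√245)^3 = 557288527109761 + 35603857991376√245
(51841+3312√245)^4 = 57780789062419261441 + 3691479203918451648√245
(51841+3312√245)^5 = 5990827771012465337616001 + 382739946785069045776560√245

51841 3312
5374978561 343394784
557288527109761 35603857991376
57780789062419261441 3691479203918451648
5990827771012465337616001 382739946785069045776560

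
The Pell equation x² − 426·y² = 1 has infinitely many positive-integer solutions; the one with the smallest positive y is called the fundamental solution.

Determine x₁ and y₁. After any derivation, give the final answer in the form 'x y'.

88751 4300

√426 → a₀=20, period (1,1,1,3,2,6,2,3,1,1,1,40); ℓ=12 even so k=11
step 0: (20, 1)  from 20·(1,0) + (0,1)
…
step 2: (41, 2)  from 1·(21,1) + (20,1)
…
step 6: (3323, 161)  from 6·(516,25) + (227,11)
…
step 8: (24809, 1202)  from 3·(7162,347) + (3323,161)
step 9: (31971, 1549)  from 1·(24809,1202) + (7162,347)
step 10: (56780, 2751)  from 1·(31971,1549) + (24809,1202)
step 11: (88751, 4300)  from 1·(56780,2751) + (31971,1549)
→ (88751, 4300).  Check: 88751²=7876740001, 426·4300²=7876740000, difference 1.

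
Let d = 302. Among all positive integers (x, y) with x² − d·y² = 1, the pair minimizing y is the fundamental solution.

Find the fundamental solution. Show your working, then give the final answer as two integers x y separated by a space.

4276623 246092

√302 = [17; 2,1,1,1,4,…,1,2,34, …], period ℓ=16 (even) → k=15
k=0  a_k=17  p_k/q_k = 17/1
k=1  a_k=2  p_k/q_k = 35/2
…
k=3  a_k=1  p_k/q_k = 87/5
…
k=5  a_k=4  p_k/q_k = 643/37
k=6  a_k=2  p_k/q_k = 1425/82
…
k=8  a_k=16  p_k/q_k = 34513/1986
…
k=10  a_k=2  p_k/q_k = 107675/6196
…
k=13  a_k=1  p_k/q_k = 1042237/59974
k=14  a_k=1  p_k/q_k = 1617193/93059
k=15  a_k=2  p_k/q_k = 4276623/246092
→ (4276623, 246092).  Check: 4276623²=18289504284129, 302·246092²=18289504284128, difference 1.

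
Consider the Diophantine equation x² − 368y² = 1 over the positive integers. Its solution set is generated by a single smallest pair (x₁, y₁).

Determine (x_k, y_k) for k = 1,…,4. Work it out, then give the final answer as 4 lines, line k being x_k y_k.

1151 60
2649601 138120
6099380351 317952180
14040770918401 731925780240

d=368: √d = [19; 5,2,5,38] (ℓ=4, even), read p_3/q_3
i=0: a=19 ⇒ p=19, q=1
…
i=2: a=2 ⇒ p=211, q=11
i=3: a=5 ⇒ p=1151, q=60
→ (1151, 60).  Check: 1151²=1324801, 368·60²=1324800, difference 1.
k=2:  x_2 = 1151·1151+368·60·60 = 2649601,  y_2 = 1151·60+60·1151 = 138120
k=3:  x_3 = 1151·2649601+368·60·138120 = 6099380351,  y_3 = 1151·138120+60·2649601 = 317952180
k=4:  x_4 = 1151·6099380351+368·60·317952180 = 14040770918401,  y_4 = 1151·317952180+60·6099380351 = 731925780240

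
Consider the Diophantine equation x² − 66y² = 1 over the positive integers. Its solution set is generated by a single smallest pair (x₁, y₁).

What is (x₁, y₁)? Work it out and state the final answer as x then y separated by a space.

√66 → a₀=8, period (8,16); ℓ=2 even so k=1
step 0: (8, 1)  from 8·(1,0) + (0,1)
step 1: (65, 8)  from 8·(8,1) + (1,0)
fundamental: x₁=65, y₁=8  (since 4225 − 66·64 = 1)

65 8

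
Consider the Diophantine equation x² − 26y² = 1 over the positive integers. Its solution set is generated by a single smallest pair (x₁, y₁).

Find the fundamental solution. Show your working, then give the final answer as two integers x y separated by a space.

51 10

d=26: √d = [5; 10] (ℓ=1, odd), read p_1/q_1
a_0=5:  p_0=5·1+0=5,  q_0=5·0+1=1
a_1=10:  p_1=10·5+1=51,  q_1=10·1+0=10
fundamental: x₁=51, y₁=10  (since 2601 − 26·100 = 1)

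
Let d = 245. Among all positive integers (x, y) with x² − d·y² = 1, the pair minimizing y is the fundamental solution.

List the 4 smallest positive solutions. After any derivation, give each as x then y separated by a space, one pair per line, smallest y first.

d=245: √d = [15; 1,1,1,7,6,7,1,1,1,30] (ℓ=10, even), read p_9/q_9
k=0  a_k=15  p_k/q_k = 15/1
k=1  a_k=1  p_k/q_k = 16/1
k=2  a_k=1  p_k/q_k = 31/2
…
k=4  a_k=7  p_k/q_k = 360/23
…
k=6  a_k=7  p_k/q_k = 15809/1010
k=7  a_k=1  p_k/q_k = 18016/1151
k=8  a_k=1  p_k/q_k = 33825/2161
k=9  a_k=1  p_k/q_k = 51841/3312
(x₁, y₁) = (51841, 3312);  51841² − 245·3312² = 1 ✓
(51841+3312√245)^2 = 5374978561 + 343394784√245
(51841+3312√245)^3 = 557288527109761 + 35603857991376√245
(51841+3312√245)^4 = 57780789062419261441 + 3691479203918451648√245

51841 3312
5374978561 343394784
557288527109761 35603857991376
57780789062419261441 3691479203918451648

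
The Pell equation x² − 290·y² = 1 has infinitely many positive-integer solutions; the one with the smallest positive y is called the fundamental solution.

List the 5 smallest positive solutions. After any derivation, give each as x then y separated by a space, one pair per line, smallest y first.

579 34
670481 39372
776416419 45592742
899089542721 52796355864
1041144914054499 61138134497770

√290 = [17; 34, …], period ℓ=1 (odd) → k=1
k=0  a_k=17  p_k/q_k = 17/1
k=1  a_k=34  p_k/q_k = 579/34
(x₁, y₁) = (579, 34);  579² − 290·34² = 1 ✓
n=2: (579,34)∘(579,34) = (579·579+290·34·34, 579·34+34·579) = (670481,39372)
n=3: (670481,39372)∘(579,34) = (579·670481+290·34·39372, 579·39372+34·670481) = (776416419,45592742)
n=4: (776416419,45592742)∘(579,34) = (579·776416419+290·34·45592742, 579·45592742+34·776416419) = (899089542721,52796355864)
n=5: (899089542721,52796355864)∘(579,34) = (579·899089542721+290·34·52796355864, 579·52796355864+34·899089542721) = (1041144914054499,61138134497770)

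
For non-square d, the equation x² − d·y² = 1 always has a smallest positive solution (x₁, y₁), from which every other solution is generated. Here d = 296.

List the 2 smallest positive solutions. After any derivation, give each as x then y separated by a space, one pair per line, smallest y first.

3699 215
27365201 1590570

√296 → a₀=17, period (4,1,7,1,4,34); ℓ=6 even so k=5
i=0: a=17 ⇒ p=17, q=1
i=1: a=4 ⇒ p=69, q=4
i=2: a=1 ⇒ p=86, q=5
i=3: a=7 ⇒ p=671, q=39
i=4: a=1 ⇒ p=757, q=44
i=5: a=4 ⇒ p=3699, q=215
(x₁, y₁) = (3699, 215);  3699² − 296·215² = 1 ✓
(x_2, y_2) = (3699·3699 + 296·215·215, 3699·215 + 215·3699) = (27365201, 1590570)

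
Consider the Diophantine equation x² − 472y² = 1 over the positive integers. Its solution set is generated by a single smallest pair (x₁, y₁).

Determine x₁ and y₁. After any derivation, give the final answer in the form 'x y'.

√472 = [21; 1,2,1,1,1,…,2,1,42, …], period ℓ=14 (even) → k=13
a_0=21:  p_0=21·1+0=21,  q_0=21·0+1=1
a_1=1:  p_1=1·21+1=22,  q_1=1·1+0=1
a_2=2:  p_2=2·22+21=65,  q_2=2·1+1=3
a_3=1:  p_3=1·65+22=87,  q_3=1·3+1=4
a_4=1:  p_4=1·87+65=152,  q_4=1·4+3=7
a_5=1:  p_5=1·152+87=239,  q_5=1·7+4=11
a_6=4:  p_6=4·239+152=1108,  q_6=4·11+7=51
a_7=5:  p_7=5·1108+239=5779,  q_7=5·51+11=266
a_8=4:  p_8=4·5779+1108=24224,  q_8=4·266+51=1115
a_9=1:  p_9=1·24224+5779=30003,  q_9=1·1115+266=1381
a_10=1:  p_10=1·30003+24224=54227,  q_10=1·1381+1115=2496
a_11=1:  p_11=1·54227+30003=84230,  q_11=1·2496+1381=3877
a_12=2:  p_12=2·84230+54227=222687,  q_12=2·3877+2496=10250
a_13=1:  p_13=1·222687+84230=306917,  q_13=1·10250+3877=14127
fundamental: x₁=306917, y₁=14127  (since 94198044889 − 472·199572129 = 1)

306917 14127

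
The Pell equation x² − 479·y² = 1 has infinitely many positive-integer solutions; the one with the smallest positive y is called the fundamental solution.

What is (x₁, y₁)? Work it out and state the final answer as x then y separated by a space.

d=479: √d = [21; 1,7,1,3,2,21,2,3,1,7,1,42] (ℓ=12, even), read p_11/q_11
k=0  a_k=21  p_k/q_k = 21/1
k=1  a_k=1  p_k/q_k = 22/1
…
k=3  a_k=1  p_k/q_k = 197/9
…
k=9  a_k=1  p_k/q_k = 340591/15562
k=10  a_k=7  p_k/q_k = 2648849/121029
k=11  a_k=1  p_k/q_k = 2989440/136591
fundamental: x₁=2989440, y₁=136591  (since 8936751513600 − 479·18657101281 = 1)

2989440 136591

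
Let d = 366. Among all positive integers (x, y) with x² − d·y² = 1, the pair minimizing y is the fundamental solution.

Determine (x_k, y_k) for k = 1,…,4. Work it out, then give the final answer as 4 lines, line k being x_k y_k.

√366 → a₀=19, period (7,1,1,1,2,12,2,1,1,1,7,38); ℓ=12 even so k=11
i=0: a=19 ⇒ p=19, q=1
…
i=2: a=1 ⇒ p=153, q=8
i=3: a=1 ⇒ p=287, q=15
…
i=5: a=2 ⇒ p=1167, q=61
i=6: a=12 ⇒ p=14444, q=755
…
i=8: a=1 ⇒ p=44499, q=2326
i=9: a=1 ⇒ p=74554, q=3897
i=10: a=1 ⇒ p=119053, q=6223
i=11: a=7 ⇒ p=907925, q=47458
(x₁, y₁) = (907925, 47458);  907925² − 366·47458² = 1 ✓
(907925+47458√366)^2 = 1648655611249 + 86176609300√366
(907925+47458√366)^3 = 2993711291685588725 + 156483795997357542√366
(907925+47458√366)^4 = 5436130649005627630680001 + 284151100961715516031400√366

907925 47458
1648655611249 86176609300
2993711291685588725 156483795997357542
5436130649005627630680001 284151100961715516031400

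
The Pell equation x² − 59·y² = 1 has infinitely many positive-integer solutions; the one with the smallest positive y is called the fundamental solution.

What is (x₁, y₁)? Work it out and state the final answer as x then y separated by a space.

[7; 1,2,7,2,1,14] for √59; ℓ=6 ⇒ convergent index 5
i=0: a=7 ⇒ p=7, q=1
…
i=2: a=2 ⇒ p=23, q=3
…
i=4: a=2 ⇒ p=361, q=47
i=5: a=1 ⇒ p=530, q=69
→ (530, 69).  Check: 530²=280900, 59·69²=280899, difference 1.

530 69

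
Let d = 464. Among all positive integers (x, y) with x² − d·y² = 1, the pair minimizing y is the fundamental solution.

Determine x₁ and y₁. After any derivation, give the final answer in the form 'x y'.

9801 455

[21; 1,1,5,1,1,1,5,1,1,42] for √464; ℓ=10 ⇒ convergent index 9
i=0: a=21 ⇒ p=21, q=1
i=1: a=1 ⇒ p=22, q=1
i=2: a=1 ⇒ p=43, q=2
…
i=4: a=1 ⇒ p=280, q=13
…
i=6: a=1 ⇒ p=797, q=37
…
i=8: a=1 ⇒ p=5299, q=246
i=9: a=1 ⇒ p=9801, q=455
→ (9801, 455).  Check: 9801²=96059601, 464·455²=96059600, difference 1.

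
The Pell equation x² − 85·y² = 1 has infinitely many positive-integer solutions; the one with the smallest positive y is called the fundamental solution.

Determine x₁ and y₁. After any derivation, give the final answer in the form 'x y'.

√85 → a₀=9, period (4,1,1,4,18); ℓ=5 odd so k=9
k=0  a_k=9  p_k/q_k = 9/1
k=1  a_k=4  p_k/q_k = 37/4
k=2  a_k=1  p_k/q_k = 46/5
k=3  a_k=1  p_k/q_k = 83/9
k=4  a_k=4  p_k/q_k = 378/41
k=5  a_k=18  p_k/q_k = 6887/747
…
k=7  a_k=1  p_k/q_k = 34813/3776
k=8  a_k=1  p_k/q_k = 62739/6805
k=9  a_k=4  p_k/q_k = 285769/30996
(x₁, y₁) = (285769, 30996);  285769² − 85·30996² = 1 ✓

285769 30996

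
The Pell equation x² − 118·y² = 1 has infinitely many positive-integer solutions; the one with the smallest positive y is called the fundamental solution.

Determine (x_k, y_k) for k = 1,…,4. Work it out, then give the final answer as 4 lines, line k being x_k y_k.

306917 28254
188396089777 17343265836
115643925371868101 10645886241146970
70986173286526887819457 6534806934930865917144

d=118: √d = [10; 1,6,3,2,10,2,3,6,1,20] (ℓ=10, even), read p_9/q_9
i=0: a=10 ⇒ p=10, q=1
…
i=2: a=6 ⇒ p=76, q=7
…
i=4: a=2 ⇒ p=554, q=51
i=5: a=10 ⇒ p=5779, q=532
i=6: a=2 ⇒ p=12112, q=1115
…
i=8: a=6 ⇒ p=264802, q=24377
i=9: a=1 ⇒ p=306917, q=28254
→ (306917, 28254).  Check: 306917²=94198044889, 118·28254²=94198044888, difference 1.
(306917+28254√118)^2 = 188396089777 + 17343265836√118
(306917+28254√118)^3 = 115643925371868101 + 10645886241146970√118
(306917+28254√118)^4 = 70986173286526887819457 + 6534806934930865917144√118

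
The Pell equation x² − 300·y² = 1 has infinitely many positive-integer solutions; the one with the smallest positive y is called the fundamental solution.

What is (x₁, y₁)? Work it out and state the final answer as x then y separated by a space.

1351 78

d=300: √d = [17; 3,8,3,34] (ℓ=4, even), read p_3/q_3
i=0: a=17 ⇒ p=17, q=1
…
i=2: a=8 ⇒ p=433, q=25
i=3: a=3 ⇒ p=1351, q=78
(x₁, y₁) = (1351, 78);  1351² − 300·78² = 1 ✓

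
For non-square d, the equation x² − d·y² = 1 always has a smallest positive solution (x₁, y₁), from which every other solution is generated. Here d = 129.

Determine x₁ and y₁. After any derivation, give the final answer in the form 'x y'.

√129 → a₀=11, period (2,1,3,1,6,1,3,1,2,22); ℓ=10 even so k=9
i=0: a=11 ⇒ p=11, q=1
…
i=2: a=1 ⇒ p=34, q=3
i=3: a=3 ⇒ p=125, q=11
i=4: a=1 ⇒ p=159, q=14
i=5: a=6 ⇒ p=1079, q=95
i=6: a=1 ⇒ p=1238, q=109
i=7: a=3 ⇒ p=4793, q=422
i=8: a=1 ⇒ p=6031, q=531
i=9: a=2 ⇒ p=16855, q=1484
fundamental: x₁=16855, y₁=1484  (since 284091025 − 129·2202256 = 1)

16855 1484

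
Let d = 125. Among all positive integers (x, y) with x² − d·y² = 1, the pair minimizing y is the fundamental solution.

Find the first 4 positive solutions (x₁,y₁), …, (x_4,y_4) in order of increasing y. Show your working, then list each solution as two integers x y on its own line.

[11; 5,1,1,5,22] for √125; ℓ=5 ⇒ convergent index 9
a_0=11:  p_0=11·1+0=11,  q_0=11·0+1=1
a_1=5:  p_1=5·11+1=56,  q_1=5·1+0=5
…
a_4=5:  p_4=5·123+67=682,  q_4=5·11+6=61
a_5=22:  p_5=22·682+123=15127,  q_5=22·61+11=1353
a_6=5:  p_6=5·15127+682=76317,  q_6=5·1353+61=6826
…
a_8=1:  p_8=1·91444+76317=167761,  q_8=1·8179+6826=15005
a_9=5:  p_9=5·167761+91444=930249,  q_9=5·15005+8179=83204
→ (930249, 83204).  Check: 930249²=865363202001, 125·83204²=865363202000, difference 1.
k=2:  x_2 = 930249·930249+125·83204·83204 = 1730726404001,  y_2 = 930249·83204+83204·930249 = 154800875592
k=3:  x_3 = 930249·1730726404001+125·83204·154800875592 = 3220013013190122249,  y_3 = 930249·154800875592+83204·1730726404001 = 288006719437081612
k=4:  x_4 = 930249·3220013013190122249+125·83204·288006719437081612 = 5990827771012465337616001,  y_4 = 930249·288006719437081612+83204·3220013013190122249 = 535835925499096664087184

930249 83204
1730726404001 154800875592
3220013013190122249 288006719437081612
5990827771012465337616001 535835925499096664087184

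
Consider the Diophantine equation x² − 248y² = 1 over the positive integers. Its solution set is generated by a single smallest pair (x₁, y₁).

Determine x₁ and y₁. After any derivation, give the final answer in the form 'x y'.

63 4

√248 → a₀=15, period (1,2,1,30); ℓ=4 even so k=3
a_0=15:  p_0=15·1+0=15,  q_0=15·0+1=1
a_1=1:  p_1=1·15+1=16,  q_1=1·1+0=1
a_2=2:  p_2=2·16+15=47,  q_2=2·1+1=3
a_3=1:  p_3=1·47+16=63,  q_3=1·3+1=4
fundamental: x₁=63, y₁=4  (since 3969 − 248·16 = 1)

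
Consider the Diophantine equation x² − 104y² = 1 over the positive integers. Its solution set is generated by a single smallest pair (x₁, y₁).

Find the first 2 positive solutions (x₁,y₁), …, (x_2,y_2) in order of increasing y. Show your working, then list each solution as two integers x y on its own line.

51 5
5201 510

d=104: √d = [10; 5,20] (ℓ=2, even), read p_1/q_1
k=0  a_k=10  p_k/q_k = 10/1
k=1  a_k=5  p_k/q_k = 51/5
fundamental: x₁=51, y₁=5  (since 2601 − 104·25 = 1)
k=2:  x_2 = 51·51+104·5·5 = 5201,  y_2 = 51·5+5·51 = 510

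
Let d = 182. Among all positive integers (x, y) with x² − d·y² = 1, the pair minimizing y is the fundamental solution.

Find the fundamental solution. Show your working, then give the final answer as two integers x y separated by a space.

27 2

[13; 2,26] for √182; ℓ=2 ⇒ convergent index 1
a_0=13:  p_0=13·1+0=13,  q_0=13·0+1=1
a_1=2:  p_1=2·13+1=27,  q_1=2·1+0=2
(x₁, y₁) = (27, 2);  27² − 182·2² = 1 ✓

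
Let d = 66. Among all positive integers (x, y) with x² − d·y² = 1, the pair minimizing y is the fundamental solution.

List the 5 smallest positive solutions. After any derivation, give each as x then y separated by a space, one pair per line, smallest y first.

65 8
8449 1040
1098305 135192
142771201 17573920
18559157825 2284474408

[8; 8,16] for √66; ℓ=2 ⇒ convergent index 1
step 0: (8, 1)  from 8·(1,0) + (0,1)
step 1: (65, 8)  from 8·(8,1) + (1,0)
→ (65, 8).  Check: 65²=4225, 66·8²=4224, difference 1.
(65+8√66)^2 = 8449 + 1040√66
(65+8√66)^3 = 1098305 + 135192√66
(65+8√66)^4 = 142771201 + 17573920√66
(65+8√66)^5 = 18559157825 + 2284474408√66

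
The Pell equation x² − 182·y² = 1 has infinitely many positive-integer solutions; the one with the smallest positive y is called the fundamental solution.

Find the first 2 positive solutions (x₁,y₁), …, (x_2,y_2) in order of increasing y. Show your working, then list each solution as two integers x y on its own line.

27 2
1457 108

√182 = [13; 2,26, …], period ℓ=2 (even) → k=1
i=0: a=13 ⇒ p=13, q=1
i=1: a=2 ⇒ p=27, q=2
→ (27, 2).  Check: 27²=729, 182·2²=728, difference 1.
n=2: (27,2)∘(27,2) = (27·27+182·2·2, 27·2+2·27) = (1457,108)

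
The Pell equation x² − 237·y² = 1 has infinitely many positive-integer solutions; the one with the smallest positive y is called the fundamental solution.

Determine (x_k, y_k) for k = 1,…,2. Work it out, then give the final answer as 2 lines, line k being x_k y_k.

228151 14820
104105757601 6762395640

√237 = [15; 2,1,1,7,10,7,1,1,2,30, …], period ℓ=10 (even) → k=9
a_0=15:  p_0=15·1+0=15,  q_0=15·0+1=1
a_1=2:  p_1=2·15+1=31,  q_1=2·1+0=2
…
a_3=1:  p_3=1·46+31=77,  q_3=1·3+2=5
…
a_8=1:  p_8=1·48001+42074=90075,  q_8=1·3118+2733=5851
a_9=2:  p_9=2·90075+48001=228151,  q_9=2·5851+3118=14820
fundamental: x₁=228151, y₁=14820  (since 52052878801 − 237·219632400 = 1)
n=2: (228151,14820)∘(228151,14820) = (228151·228151+237·14820·14820, 228151·14820+14820·228151) = (104105757601,6762395640)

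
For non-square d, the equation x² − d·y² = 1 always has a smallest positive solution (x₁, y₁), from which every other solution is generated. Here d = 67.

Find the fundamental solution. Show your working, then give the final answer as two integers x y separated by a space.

√67 = [8; 5,2,1,1,7,1,1,2,5,16, …], period ℓ=10 (even) → k=9
k=0  a_k=8  p_k/q_k = 8/1
…
k=5  a_k=7  p_k/q_k = 1678/205
…
k=7  a_k=1  p_k/q_k = 3577/437
k=8  a_k=2  p_k/q_k = 9053/1106
k=9  a_k=5  p_k/q_k = 48842/5967
→ (48842, 5967).  Check: 48842²=2385540964, 67·5967²=2385540963, difference 1.

48842 5967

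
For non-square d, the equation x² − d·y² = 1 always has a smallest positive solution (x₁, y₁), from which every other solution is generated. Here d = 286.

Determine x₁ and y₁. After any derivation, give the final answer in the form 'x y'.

561835 33222

√286 → a₀=16, period (1,10,3,3,2,3,3,10,1,32); ℓ=10 even so k=9
a_0=16:  p_0=16·1+0=16,  q_0=16·0+1=1
a_1=1:  p_1=1·16+1=17,  q_1=1·1+0=1
…
a_3=3:  p_3=3·186+17=575,  q_3=3·11+1=34
a_4=3:  p_4=3·575+186=1911,  q_4=3·34+11=113
a_5=2:  p_5=2·1911+575=4397,  q_5=2·113+34=260
…
a_7=3:  p_7=3·15102+4397=49703,  q_7=3·893+260=2939
a_8=10:  p_8=10·49703+15102=512132,  q_8=10·2939+893=30283
a_9=1:  p_9=1·512132+49703=561835,  q_9=1·30283+2939=33222
fundamental: x₁=561835, y₁=33222  (since 315658567225 − 286·1103701284 = 1)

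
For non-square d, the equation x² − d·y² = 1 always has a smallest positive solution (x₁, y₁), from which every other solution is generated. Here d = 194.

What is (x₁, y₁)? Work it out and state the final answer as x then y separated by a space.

195 14

√194 = [13; 1,12,1,26, …], period ℓ=4 (even) → k=3
i=0: a=13 ⇒ p=13, q=1
…
i=2: a=12 ⇒ p=181, q=13
i=3: a=1 ⇒ p=195, q=14
→ (195, 14).  Check: 195²=38025, 194·14²=38024, difference 1.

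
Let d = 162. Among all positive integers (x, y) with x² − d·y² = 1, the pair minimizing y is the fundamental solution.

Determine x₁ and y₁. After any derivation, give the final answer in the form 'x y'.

19601 1540

d=162: √d = [12; 1,2,1,2,12,2,1,2,1,24] (ℓ=10, even), read p_9/q_9
step 0: (12, 1)  from 12·(1,0) + (0,1)
step 1: (13, 1)  from 1·(12,1) + (1,0)
…
step 3: (51, 4)  from 1·(38,3) + (13,1)
…
step 6: (3602, 283)  from 2·(1731,136) + (140,11)
…
step 8: (14268, 1121)  from 2·(5333,419) + (3602,283)
step 9: (19601, 1540)  from 1·(14268,1121) + (5333,419)
(x₁, y₁) = (19601, 1540);  19601² − 162·1540² = 1 ✓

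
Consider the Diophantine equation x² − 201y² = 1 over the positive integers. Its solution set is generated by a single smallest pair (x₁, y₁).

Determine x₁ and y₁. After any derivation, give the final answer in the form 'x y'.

√201 = [14; 5,1,1,1,2,…,1,5,28, …], period ℓ=14 (even) → k=13
i=0: a=14 ⇒ p=14, q=1
…
i=3: a=1 ⇒ p=156, q=11
i=4: a=1 ⇒ p=241, q=17
i=5: a=2 ⇒ p=638, q=45
…
i=11: a=1 ⇒ p=58085, q=4097
i=12: a=1 ⇒ p=91402, q=6447
i=13: a=5 ⇒ p=515095, q=36332
(x₁, y₁) = (515095, 36332);  515095² − 201·36332² = 1 ✓

515095 36332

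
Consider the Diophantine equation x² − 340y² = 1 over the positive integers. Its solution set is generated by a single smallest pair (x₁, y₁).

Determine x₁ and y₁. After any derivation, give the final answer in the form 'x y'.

285769 15498

√340 → a₀=18, period (2,3,1,1,1,…,3,2,36); ℓ=14 even so k=13
k=0  a_k=18  p_k/q_k = 18/1
k=1  a_k=2  p_k/q_k = 37/2
k=2  a_k=3  p_k/q_k = 129/7
k=3  a_k=1  p_k/q_k = 166/9
k=4  a_k=1  p_k/q_k = 295/16
k=5  a_k=1  p_k/q_k = 461/25
…
k=7  a_k=8  p_k/q_k = 6509/353
k=8  a_k=1  p_k/q_k = 7265/394
…
k=11  a_k=1  p_k/q_k = 34813/1888
k=12  a_k=3  p_k/q_k = 125478/6805
k=13  a_k=2  p_k/q_k = 285769/15498
→ (285769, 15498).  Check: 285769²=81663921361, 340·15498²=81663921360, difference 1.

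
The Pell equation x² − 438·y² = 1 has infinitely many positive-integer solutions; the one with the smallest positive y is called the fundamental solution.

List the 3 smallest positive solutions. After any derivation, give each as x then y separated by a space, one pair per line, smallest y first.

[20; 1,12,1,40] for √438; ℓ=4 ⇒ convergent index 3
i=0: a=20 ⇒ p=20, q=1
i=1: a=1 ⇒ p=21, q=1
i=2: a=12 ⇒ p=272, q=13
i=3: a=1 ⇒ p=293, q=14
→ (293, 14).  Check: 293²=85849, 438·14²=85848, difference 1.
(293+14√438)^2 = 171697 + 8204√438
(293+14√438)^3 = 100614149 + 4807530√438

293 14
171697 8204
100614149 4807530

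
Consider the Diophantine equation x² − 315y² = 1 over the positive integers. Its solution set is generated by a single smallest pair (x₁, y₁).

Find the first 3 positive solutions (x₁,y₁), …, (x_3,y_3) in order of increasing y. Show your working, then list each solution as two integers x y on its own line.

[17; 1,2,1,34] for √315; ℓ=4 ⇒ convergent index 3
step 0: (17, 1)  from 17·(1,0) + (0,1)
…
step 2: (53, 3)  from 2·(18,1) + (17,1)
step 3: (71, 4)  from 1·(53,3) + (18,1)
fundamental: x₁=71, y₁=4  (since 5041 − 315·16 = 1)
(71+4√315)^2 = 10081 + 568√315
(71+4√315)^3 = 1431431 + 80652√315

71 4
10081 568
1431431 80652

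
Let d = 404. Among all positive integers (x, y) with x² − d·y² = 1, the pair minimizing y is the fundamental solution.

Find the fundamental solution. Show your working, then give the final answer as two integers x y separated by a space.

201 10

√404 = [20; 10,40, …], period ℓ=2 (even) → k=1
i=0: a=20 ⇒ p=20, q=1
i=1: a=10 ⇒ p=201, q=10
fundamental: x₁=201, y₁=10  (since 40401 − 404·100 = 1)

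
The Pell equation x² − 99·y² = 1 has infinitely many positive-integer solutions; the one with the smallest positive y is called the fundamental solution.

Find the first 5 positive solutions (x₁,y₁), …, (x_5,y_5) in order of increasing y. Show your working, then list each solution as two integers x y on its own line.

√99 = [9; 1,18, …], period ℓ=2 (even) → k=1
a_0=9:  p_0=9·1+0=9,  q_0=9·0+1=1
a_1=1:  p_1=1·9+1=10,  q_1=1·1+0=1
(x₁, y₁) = (10, 1);  10² − 99·1² = 1 ✓
(10+1√99)^2 = 199 + 20√99
(10+1√99)^3 = 3970 + 399√99
(10+1√99)^4 = 79201 + 7960√99
(10+1√99)^5 = 1580050 + 158801√99

10 1
199 20
3970 399
79201 7960
1580050 158801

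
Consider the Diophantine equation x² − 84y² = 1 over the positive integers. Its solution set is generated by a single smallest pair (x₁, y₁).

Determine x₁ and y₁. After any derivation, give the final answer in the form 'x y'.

√84 → a₀=9, period (6,18); ℓ=2 even so k=1
i=0: a=9 ⇒ p=9, q=1
i=1: a=6 ⇒ p=55, q=6
fundamental: x₁=55, y₁=6  (since 3025 − 84·36 = 1)

55 6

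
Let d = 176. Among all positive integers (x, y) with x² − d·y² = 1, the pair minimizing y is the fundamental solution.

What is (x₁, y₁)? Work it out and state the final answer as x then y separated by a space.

√176 → a₀=13, period (3,1,3,26); ℓ=4 even so k=3
step 0: (13, 1)  from 13·(1,0) + (0,1)
…
step 2: (53, 4)  from 1·(40,3) + (13,1)
step 3: (199, 15)  from 3·(53,4) + (40,3)
→ (199, 15).  Check: 199²=39601, 176·15²=39600, difference 1.

199 15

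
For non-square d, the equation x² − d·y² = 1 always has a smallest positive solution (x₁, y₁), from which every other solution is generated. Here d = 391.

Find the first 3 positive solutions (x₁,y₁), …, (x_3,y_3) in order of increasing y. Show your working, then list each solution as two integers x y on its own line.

d=391: √d = [19; 1,3,2,2,1,…,3,1,38] (ℓ=16, even), read p_15/q_15
a_0=19:  p_0=19·1+0=19,  q_0=19·0+1=1
a_1=1:  p_1=1·19+1=20,  q_1=1·1+0=1
…
a_5=1:  p_5=1·435+178=613,  q_5=1·22+9=31
a_6=1:  p_6=1·613+435=1048,  q_6=1·31+22=53
a_7=2:  p_7=2·1048+613=2709,  q_7=2·53+31=137
…
a_11=1:  p_11=1·160266+107747=268013,  q_11=1·8105+5449=13554
…
a_14=3:  p_14=3·1660597+696292=5678083,  q_14=3·83980+35213=287153
a_15=1:  p_15=1·5678083+1660597=7338680,  q_15=1·287153+83980=371133
(x₁, y₁) = (7338680, 371133);  7338680² − 391·371133² = 1 ✓
(7338680+371133√391)^2 = 107712448284799 + 5447252648880√391
(7338680+371133√391)^3 = 1580934379957370111960 + 79951288138564985667√391

7338680 371133
107712448284799 5447252648880
1580934379957370111960 79951288138564985667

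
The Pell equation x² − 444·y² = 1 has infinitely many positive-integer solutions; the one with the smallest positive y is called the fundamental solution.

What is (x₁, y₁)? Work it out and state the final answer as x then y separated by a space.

√444 → a₀=21, period (14,42); ℓ=2 even so k=1
k=0  a_k=21  p_k/q_k = 21/1
k=1  a_k=14  p_k/q_k = 295/14
fundamental: x₁=295, y₁=14  (since 87025 − 444·196 = 1)

295 14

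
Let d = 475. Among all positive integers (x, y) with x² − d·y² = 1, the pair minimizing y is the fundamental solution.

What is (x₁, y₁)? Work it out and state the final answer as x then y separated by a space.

√475 = [21; 1,3,1,6,2,6,1,3,1,42, …], period ℓ=10 (even) → k=9
k=0  a_k=21  p_k/q_k = 21/1
k=1  a_k=1  p_k/q_k = 22/1
k=2  a_k=3  p_k/q_k = 87/4
k=3  a_k=1  p_k/q_k = 109/5
…
k=7  a_k=1  p_k/q_k = 11878/545
k=8  a_k=3  p_k/q_k = 45921/2107
k=9  a_k=1  p_k/q_k = 57799/2652
→ (57799, 2652).  Check: 57799²=3340724401, 475·2652²=3340724400, difference 1.

57799 2652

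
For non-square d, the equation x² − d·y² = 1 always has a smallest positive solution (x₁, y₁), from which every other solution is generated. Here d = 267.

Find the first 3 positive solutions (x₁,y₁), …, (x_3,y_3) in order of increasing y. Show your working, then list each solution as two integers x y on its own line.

2402 147
11539207 706188
55434348026 3392527005

√267 → a₀=16, period (2,1,15,1,2,32); ℓ=6 even so k=5
k=0  a_k=16  p_k/q_k = 16/1
…
k=3  a_k=15  p_k/q_k = 768/47
k=4  a_k=1  p_k/q_k = 817/50
k=5  a_k=2  p_k/q_k = 2402/147
→ (2402, 147).  Check: 2402²=5769604, 267·147²=5769603, difference 1.
k=2:  x_2 = 2402·2402+267·147·147 = 11539207,  y_2 = 2402·147+147·2402 = 706188
k=3:  x_3 = 2402·11539207+267·147·706188 = 55434348026,  y_3 = 2402·706188+147·11539207 = 3392527005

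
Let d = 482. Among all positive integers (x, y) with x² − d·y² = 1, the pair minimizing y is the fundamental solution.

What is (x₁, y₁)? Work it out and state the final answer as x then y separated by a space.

483 22

d=482: √d = [21; 1,20,1,42] (ℓ=4, even), read p_3/q_3
k=0  a_k=21  p_k/q_k = 21/1
…
k=2  a_k=20  p_k/q_k = 461/21
k=3  a_k=1  p_k/q_k = 483/22
→ (483, 22).  Check: 483²=233289, 482·22²=233288, difference 1.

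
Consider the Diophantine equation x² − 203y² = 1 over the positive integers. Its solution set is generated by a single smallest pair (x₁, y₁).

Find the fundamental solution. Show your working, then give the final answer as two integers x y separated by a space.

57 4

d=203: √d = [14; 4,28] (ℓ=2, even), read p_1/q_1
step 0: (14, 1)  from 14·(1,0) + (0,1)
step 1: (57, 4)  from 4·(14,1) + (1,0)
→ (57, 4).  Check: 57²=3249, 203·4²=3248, difference 1.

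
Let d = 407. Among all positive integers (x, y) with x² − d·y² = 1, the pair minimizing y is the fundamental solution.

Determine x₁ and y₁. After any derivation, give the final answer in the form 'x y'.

d=407: √d = [20; 5,1,2,1,5,40] (ℓ=6, even), read p_5/q_5
k=0  a_k=20  p_k/q_k = 20/1
k=1  a_k=5  p_k/q_k = 101/5
…
k=4  a_k=1  p_k/q_k = 464/23
k=5  a_k=5  p_k/q_k = 2663/132
(x₁, y₁) = (2663, 132);  2663² − 407·132² = 1 ✓

2663 132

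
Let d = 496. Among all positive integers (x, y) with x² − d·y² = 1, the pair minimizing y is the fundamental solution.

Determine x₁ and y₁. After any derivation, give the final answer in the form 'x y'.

4620799 207480

√496 → a₀=22, period (3,1,2,4,1,…,1,3,44); ℓ=16 even so k=15
k=0  a_k=22  p_k/q_k = 22/1
k=1  a_k=3  p_k/q_k = 67/3
…
k=3  a_k=2  p_k/q_k = 245/11
k=4  a_k=4  p_k/q_k = 1069/48
…
k=7  a_k=2  p_k/q_k = 6080/273
k=8  a_k=2  p_k/q_k = 14543/653
k=9  a_k=2  p_k/q_k = 35166/1579
k=10  a_k=1  p_k/q_k = 49709/2232
k=11  a_k=1  p_k/q_k = 84875/3811
k=12  a_k=4  p_k/q_k = 389209/17476
k=13  a_k=2  p_k/q_k = 863293/38763
k=14  a_k=1  p_k/q_k = 1252502/56239
k=15  a_k=3  p_k/q_k = 4620799/207480
→ (4620799, 207480).  Check: 4620799²=21351783398401, 496·207480²=21351783398400, difference 1.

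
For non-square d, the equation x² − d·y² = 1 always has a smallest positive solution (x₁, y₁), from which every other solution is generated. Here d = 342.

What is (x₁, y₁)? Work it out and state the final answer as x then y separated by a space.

[18; 2,36] for √342; ℓ=2 ⇒ convergent index 1
step 0: (18, 1)  from 18·(1,0) + (0,1)
step 1: (37, 2)  from 2·(18,1) + (1,0)
fundamental: x₁=37, y₁=2  (since 1369 − 342·4 = 1)

37 2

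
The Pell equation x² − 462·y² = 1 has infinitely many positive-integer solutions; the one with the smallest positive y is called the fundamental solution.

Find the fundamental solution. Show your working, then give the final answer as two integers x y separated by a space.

43 2

√462 = [21; 2,42, …], period ℓ=2 (even) → k=1
step 0: (21, 1)  from 21·(1,0) + (0,1)
step 1: (43, 2)  from 2·(21,1) + (1,0)
→ (43, 2).  Check: 43²=1849, 462·2²=1848, difference 1.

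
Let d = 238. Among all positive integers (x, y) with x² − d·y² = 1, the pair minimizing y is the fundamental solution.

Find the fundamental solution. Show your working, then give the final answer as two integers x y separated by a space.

11663 756

d=238: √d = [15; 2,2,1,14,1,2,2,30] (ℓ=8, even), read p_7/q_7
a_0=15:  p_0=15·1+0=15,  q_0=15·0+1=1
a_1=2:  p_1=2·15+1=31,  q_1=2·1+0=2
a_2=2:  p_2=2·31+15=77,  q_2=2·2+1=5
a_3=1:  p_3=1·77+31=108,  q_3=1·5+2=7
…
a_5=1:  p_5=1·1589+108=1697,  q_5=1·103+7=110
a_6=2:  p_6=2·1697+1589=4983,  q_6=2·110+103=323
a_7=2:  p_7=2·4983+1697=11663,  q_7=2·323+110=756
(x₁, y₁) = (11663, 756);  11663² − 238·756² = 1 ✓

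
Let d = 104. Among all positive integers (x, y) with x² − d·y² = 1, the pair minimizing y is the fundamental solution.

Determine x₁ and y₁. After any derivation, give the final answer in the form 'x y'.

51 5

d=104: √d = [10; 5,20] (ℓ=2, even), read p_1/q_1
a_0=10:  p_0=10·1+0=10,  q_0=10·0+1=1
a_1=5:  p_1=5·10+1=51,  q_1=5·1+0=5
(x₁, y₁) = (51, 5);  51² − 104·5² = 1 ✓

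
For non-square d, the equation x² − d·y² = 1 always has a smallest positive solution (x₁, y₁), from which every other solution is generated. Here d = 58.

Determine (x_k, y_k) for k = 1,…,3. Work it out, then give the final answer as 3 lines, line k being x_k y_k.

19603 2574
768555217 100916244
30131975818099 3956522259690

d=58: √d = [7; 1,1,1,1,1,1,14] (ℓ=7, odd), read p_13/q_13
step 0: (7, 1)  from 7·(1,0) + (0,1)
step 1: (8, 1)  from 1·(7,1) + (1,0)
step 2: (15, 2)  from 1·(8,1) + (7,1)
step 3: (23, 3)  from 1·(15,2) + (8,1)
step 4: (38, 5)  from 1·(23,3) + (15,2)
step 5: (61, 8)  from 1·(38,5) + (23,3)
step 6: (99, 13)  from 1·(61,8) + (38,5)
…
step 9: (2993, 393)  from 1·(1546,203) + (1447,190)
…
step 12: (12071, 1585)  from 1·(7532,989) + (4539,596)
step 13: (19603, 2574)  from 1·(12071,1585) + (7532,989)
fundamental: x₁=19603, y₁=2574  (since 384277609 − 58·6625476 = 1)
n=2: (19603,2574)∘(19603,2574) = (19603·19603+58·2574·2574, 19603·2574+2574·19603) = (768555217,100916244)
n=3: (768555217,100916244)∘(19603,2574) = (19603·768555217+58·2574·100916244, 19603·100916244+2574·768555217) = (30131975818099,3956522259690)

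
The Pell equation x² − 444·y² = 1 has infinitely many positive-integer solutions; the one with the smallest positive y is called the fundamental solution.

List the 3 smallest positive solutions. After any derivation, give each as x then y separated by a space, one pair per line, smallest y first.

d=444: √d = [21; 14,42] (ℓ=2, even), read p_1/q_1
a_0=21:  p_0=21·1+0=21,  q_0=21·0+1=1
a_1=14:  p_1=14·21+1=295,  q_1=14·1+0=14
fundamental: x₁=295, y₁=14  (since 87025 − 444·196 = 1)
(x_2, y_2) = (295·295 + 444·14·14, 295·14 + 14·295) = (174049, 8260)
(x_3, y_3) = (295·174049 + 444·14·8260, 295·8260 + 14·174049) = (102688615, 4873386)

295 14
174049 8260
102688615 4873386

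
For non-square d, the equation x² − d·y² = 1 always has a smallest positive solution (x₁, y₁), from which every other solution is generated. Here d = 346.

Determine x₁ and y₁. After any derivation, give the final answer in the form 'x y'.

d=346: √d = [18; 1,1,1,1,36] (ℓ=5, odd), read p_9/q_9
a_0=18:  p_0=18·1+0=18,  q_0=18·0+1=1
…
a_3=1:  p_3=1·37+19=56,  q_3=1·2+1=3
…
a_8=1:  p_8=1·6901+3497=10398,  q_8=1·371+188=559
a_9=1:  p_9=1·10398+6901=17299,  q_9=1·559+371=930
(x₁, y₁) = (17299, 930);  17299² − 346·930² = 1 ✓

17299 930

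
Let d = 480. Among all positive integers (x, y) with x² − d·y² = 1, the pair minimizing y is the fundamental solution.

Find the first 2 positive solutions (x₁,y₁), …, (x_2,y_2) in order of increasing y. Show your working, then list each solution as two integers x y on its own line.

241 11
116161 5302

√480 = [21; 1,9,1,42, …], period ℓ=4 (even) → k=3
step 0: (21, 1)  from 21·(1,0) + (0,1)
step 1: (22, 1)  from 1·(21,1) + (1,0)
step 2: (219, 10)  from 9·(22,1) + (21,1)
step 3: (241, 11)  from 1·(219,10) + (22,1)
(x₁, y₁) = (241, 11);  241² − 480·11² = 1 ✓
k=2:  x_2 = 241·241+480·11·11 = 116161,  y_2 = 241·11+11·241 = 5302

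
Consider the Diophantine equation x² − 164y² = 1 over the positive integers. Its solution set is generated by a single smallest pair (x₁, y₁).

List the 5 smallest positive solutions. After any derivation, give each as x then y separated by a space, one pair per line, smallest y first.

[12; 1,4,6,4,1,24] for √164; ℓ=6 ⇒ convergent index 5
step 0: (12, 1)  from 12·(1,0) + (0,1)
step 1: (13, 1)  from 1·(12,1) + (1,0)
step 2: (64, 5)  from 4·(13,1) + (12,1)
step 3: (397, 31)  from 6·(64,5) + (13,1)
step 4: (1652, 129)  from 4·(397,31) + (64,5)
step 5: (2049, 160)  from 1·(1652,129) + (397,31)
(x₁, y₁) = (2049, 160);  2049² − 164·160² = 1 ✓
(2049+160√164)^2 = 8396801 + 655680√164
(2049+160√164)^3 = 34410088449 + 2686976480√164
(2049+160√164)^4 = 141012534067201 + 11011228959360√164
(2049+160√164)^5 = 577869330197301249 + 45124013588480800√164

2049 160
8396801 655680
34410088449 2686976480
141012534067201 11011228959360
577869330197301249 45124013588480800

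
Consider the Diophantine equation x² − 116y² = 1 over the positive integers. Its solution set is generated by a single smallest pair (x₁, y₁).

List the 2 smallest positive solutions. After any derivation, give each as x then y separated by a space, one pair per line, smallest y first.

9801 910
192119201 17837820

d=116: √d = [10; 1,3,2,1,4,1,2,3,1,20] (ℓ=10, even), read p_9/q_9
step 0: (10, 1)  from 10·(1,0) + (0,1)
step 1: (11, 1)  from 1·(10,1) + (1,0)
…
step 4: (140, 13)  from 1·(97,9) + (43,4)
step 5: (657, 61)  from 4·(140,13) + (97,9)
…
step 7: (2251, 209)  from 2·(797,74) + (657,61)
step 8: (7550, 701)  from 3·(2251,209) + (797,74)
step 9: (9801, 910)  from 1·(7550,701) + (2251,209)
fundamental: x₁=9801, y₁=910  (since 96059601 − 116·828100 = 1)
k=2:  x_2 = 9801·9801+116·910·910 = 192119201,  y_2 = 9801·910+910·9801 = 17837820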